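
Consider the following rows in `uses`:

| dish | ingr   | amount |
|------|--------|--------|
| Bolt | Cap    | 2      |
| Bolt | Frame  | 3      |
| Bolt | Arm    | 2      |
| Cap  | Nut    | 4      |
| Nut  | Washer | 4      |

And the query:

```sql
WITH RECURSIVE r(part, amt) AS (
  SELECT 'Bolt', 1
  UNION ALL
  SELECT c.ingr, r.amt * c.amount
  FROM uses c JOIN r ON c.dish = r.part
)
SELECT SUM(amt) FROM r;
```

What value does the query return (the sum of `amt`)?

48

Base: (Bolt, amt=1).
Iteration 1: components of {Bolt} -> Arm = 1*2 = 2, Cap = 1*2 = 2, Frame = 1*3 = 3.
Iteration 2: components of {Arm,Cap,Frame} -> Nut = 2*4 = 8.
Iteration 3: components of {Nut} -> Washer = 8*4 = 32.
Iteration 4: no further components; recursion stops.
SUM(amt) = 1 + 2 + 3 + 2 + 8 + 32 = 48.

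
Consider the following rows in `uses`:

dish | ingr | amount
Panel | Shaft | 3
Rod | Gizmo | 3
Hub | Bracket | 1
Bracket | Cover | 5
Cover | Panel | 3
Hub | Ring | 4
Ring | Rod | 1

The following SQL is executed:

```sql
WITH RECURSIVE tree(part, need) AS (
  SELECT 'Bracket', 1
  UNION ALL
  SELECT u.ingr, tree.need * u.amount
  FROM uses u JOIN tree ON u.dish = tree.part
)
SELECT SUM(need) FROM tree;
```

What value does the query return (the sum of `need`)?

66

Base: (Bracket, need=1).
Iteration 1: components of {Bracket} -> Cover = 1*5 = 5.
Iteration 2: components of {Cover} -> Panel = 5*3 = 15.
Iteration 3: components of {Panel} -> Shaft = 15*3 = 45.
Iteration 4: no further components; recursion stops.
SUM(need) = 1 + 5 + 15 + 45 = 66.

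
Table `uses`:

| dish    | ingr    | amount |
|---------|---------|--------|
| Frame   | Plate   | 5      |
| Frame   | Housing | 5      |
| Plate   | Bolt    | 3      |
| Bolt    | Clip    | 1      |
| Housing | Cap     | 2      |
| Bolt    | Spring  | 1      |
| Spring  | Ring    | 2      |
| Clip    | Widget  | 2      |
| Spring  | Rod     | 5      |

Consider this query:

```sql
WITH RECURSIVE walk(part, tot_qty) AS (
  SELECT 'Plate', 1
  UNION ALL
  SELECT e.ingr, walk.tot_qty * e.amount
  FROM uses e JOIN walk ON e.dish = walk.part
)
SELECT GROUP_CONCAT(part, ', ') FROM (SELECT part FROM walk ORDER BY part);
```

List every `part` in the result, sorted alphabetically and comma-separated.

Base: (Plate, tot_qty=1).
Iteration 1: components of {Plate} -> Bolt = 1*3 = 3.
Iteration 2: components of {Bolt} -> Clip = 3*1 = 3, Spring = 3*1 = 3.
Iteration 3: components of {Clip,Spring} -> Ring = 3*2 = 6, Rod = 3*5 = 15, Widget = 3*2 = 6.
Iteration 4: no further components; recursion stops.

Bolt, Clip, Plate, Ring, Rod, Spring, Widget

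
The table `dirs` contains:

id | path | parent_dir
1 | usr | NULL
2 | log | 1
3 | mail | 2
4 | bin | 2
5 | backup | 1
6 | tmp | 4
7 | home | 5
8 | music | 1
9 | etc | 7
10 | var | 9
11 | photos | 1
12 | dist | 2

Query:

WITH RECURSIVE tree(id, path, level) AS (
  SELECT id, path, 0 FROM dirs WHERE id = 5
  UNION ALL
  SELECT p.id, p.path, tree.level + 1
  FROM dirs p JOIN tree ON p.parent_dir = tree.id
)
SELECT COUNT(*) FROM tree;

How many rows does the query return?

Base: id=5 (backup) at level 0.
Iteration 1: rows with parent_dir in {5} -> home (id 7, level 1).
Iteration 2: rows with parent_dir in {7} -> etc (id 9, level 2).
Iteration 3: rows with parent_dir in {9} -> var (id 10, level 3).
Iteration 4: no rows with parent_dir in {10}; recursion stops.
Total rows emitted: 4.

4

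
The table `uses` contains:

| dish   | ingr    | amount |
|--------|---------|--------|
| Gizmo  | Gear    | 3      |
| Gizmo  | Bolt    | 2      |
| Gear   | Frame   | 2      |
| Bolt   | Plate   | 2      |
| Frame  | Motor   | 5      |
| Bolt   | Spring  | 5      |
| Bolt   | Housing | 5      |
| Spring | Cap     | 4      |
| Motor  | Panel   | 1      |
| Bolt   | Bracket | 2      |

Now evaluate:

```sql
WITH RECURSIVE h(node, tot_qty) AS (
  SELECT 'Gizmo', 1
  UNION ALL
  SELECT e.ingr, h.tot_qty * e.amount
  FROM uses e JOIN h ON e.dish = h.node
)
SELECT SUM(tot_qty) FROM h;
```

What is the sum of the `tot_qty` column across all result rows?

140

Base: (Gizmo, tot_qty=1).
Iteration 1: components of {Gizmo} -> Bolt = 1*2 = 2, Gear = 1*3 = 3.
Iteration 2: components of {Bolt,Gear} -> Bracket = 2*2 = 4, Frame = 3*2 = 6, Housing = 2*5 = 10, Plate = 2*2 = 4, Spring = 2*5 = 10.
Iteration 3: components of {Bracket,Frame,Housing,Plate,Spring} -> Cap = 10*4 = 40, Motor = 6*5 = 30.
Iteration 4: components of {Cap,Motor} -> Panel = 30*1 = 30.
Iteration 5: no further components; recursion stops.
SUM(tot_qty) = 1 + 3 + 2 + 6 + 4 + 10 + 10 + 4 + 30 + 40 + 30 = 140.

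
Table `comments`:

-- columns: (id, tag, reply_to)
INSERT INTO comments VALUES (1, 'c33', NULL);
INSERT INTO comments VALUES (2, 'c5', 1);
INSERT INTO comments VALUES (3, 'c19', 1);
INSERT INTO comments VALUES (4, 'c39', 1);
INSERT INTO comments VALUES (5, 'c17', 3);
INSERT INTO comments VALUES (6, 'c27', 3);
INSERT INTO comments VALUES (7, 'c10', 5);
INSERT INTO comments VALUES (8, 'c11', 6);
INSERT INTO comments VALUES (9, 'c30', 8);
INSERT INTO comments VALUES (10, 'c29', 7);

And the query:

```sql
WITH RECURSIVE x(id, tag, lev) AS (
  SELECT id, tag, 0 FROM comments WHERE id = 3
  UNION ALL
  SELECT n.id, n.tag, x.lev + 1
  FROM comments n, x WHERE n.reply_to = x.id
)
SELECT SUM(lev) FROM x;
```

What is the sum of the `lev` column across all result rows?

Base: id=3 (c19) at lev 0.
Iteration 1: rows with reply_to in {3} -> c17 (id 5, lev 1), c27 (id 6, lev 1).
Iteration 2: rows with reply_to in {5,6} -> c10 (id 7, lev 2), c11 (id 8, lev 2).
Iteration 3: rows with reply_to in {7,8} -> c30 (id 9, lev 3), c29 (id 10, lev 3).
Iteration 4: no rows with reply_to in {9,10}; recursion stops.
SUM(lev) = 0 + 1 + 1 + 2 + 2 + 3 + 3 = 12.

12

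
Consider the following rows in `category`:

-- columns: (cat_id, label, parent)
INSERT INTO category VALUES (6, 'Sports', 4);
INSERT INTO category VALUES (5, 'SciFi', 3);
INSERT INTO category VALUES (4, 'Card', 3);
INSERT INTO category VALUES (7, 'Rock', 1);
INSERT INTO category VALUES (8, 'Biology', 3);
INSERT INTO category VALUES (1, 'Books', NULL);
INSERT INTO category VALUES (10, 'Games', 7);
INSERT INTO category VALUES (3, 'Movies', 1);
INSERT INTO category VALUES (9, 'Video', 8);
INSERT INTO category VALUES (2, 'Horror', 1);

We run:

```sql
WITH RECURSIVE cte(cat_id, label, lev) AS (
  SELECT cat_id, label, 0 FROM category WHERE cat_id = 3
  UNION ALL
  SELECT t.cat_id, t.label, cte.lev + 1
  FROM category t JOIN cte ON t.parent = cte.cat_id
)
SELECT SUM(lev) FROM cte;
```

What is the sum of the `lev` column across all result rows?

Base: cat_id=3 (Movies) at lev 0.
Iteration 1: rows with parent in {3} -> Card (id 4, lev 1), SciFi (id 5, lev 1), Biology (id 8, lev 1).
Iteration 2: rows with parent in {4,5,8} -> Sports (id 6, lev 2), Video (id 9, lev 2).
Iteration 3: no rows with parent in {6,9}; recursion stops.
SUM(lev) = 0 + 1 + 1 + 1 + 2 + 2 = 7.

7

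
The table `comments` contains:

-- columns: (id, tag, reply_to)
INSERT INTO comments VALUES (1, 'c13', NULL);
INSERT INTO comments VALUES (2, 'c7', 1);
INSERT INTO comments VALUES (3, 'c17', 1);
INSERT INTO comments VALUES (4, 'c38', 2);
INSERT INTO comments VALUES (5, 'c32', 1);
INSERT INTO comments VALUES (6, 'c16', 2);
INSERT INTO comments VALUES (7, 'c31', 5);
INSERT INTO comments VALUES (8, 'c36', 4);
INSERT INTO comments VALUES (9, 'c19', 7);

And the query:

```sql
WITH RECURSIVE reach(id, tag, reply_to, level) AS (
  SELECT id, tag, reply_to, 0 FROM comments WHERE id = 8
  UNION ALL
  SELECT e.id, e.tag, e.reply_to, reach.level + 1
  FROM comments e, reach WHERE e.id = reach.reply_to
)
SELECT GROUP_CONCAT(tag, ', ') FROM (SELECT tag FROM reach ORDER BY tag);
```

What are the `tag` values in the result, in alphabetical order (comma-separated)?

Base: id=8 (c36), reply_to=4, level 0.
Iteration 1: join on id=4 -> c38 (id 4, reply_to=2, level 1).
Iteration 2: join on id=2 -> c7 (id 2, reply_to=1, level 2).
Iteration 3: join on id=1 -> c13 (id 1, reply_to=NULL, level 3).
Iteration 4: reply_to is NULL; no match; recursion stops.

c13, c36, c38, c7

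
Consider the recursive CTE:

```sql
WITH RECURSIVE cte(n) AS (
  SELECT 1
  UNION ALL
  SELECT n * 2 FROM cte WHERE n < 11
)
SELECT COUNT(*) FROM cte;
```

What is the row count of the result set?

5

Base: n=1.
Iteration 1: 1 < 11 holds -> n = 1 * 2 = 2.
Iteration 2: 2 < 11 holds -> n = 2 * 2 = 4.
Iteration 3: 4 < 11 holds -> n = 4 * 2 = 8.
Iteration 4: 8 < 11 holds -> n = 8 * 2 = 16.
Iteration 5: 16 < 11 fails; recursion stops.
Total rows emitted: 5.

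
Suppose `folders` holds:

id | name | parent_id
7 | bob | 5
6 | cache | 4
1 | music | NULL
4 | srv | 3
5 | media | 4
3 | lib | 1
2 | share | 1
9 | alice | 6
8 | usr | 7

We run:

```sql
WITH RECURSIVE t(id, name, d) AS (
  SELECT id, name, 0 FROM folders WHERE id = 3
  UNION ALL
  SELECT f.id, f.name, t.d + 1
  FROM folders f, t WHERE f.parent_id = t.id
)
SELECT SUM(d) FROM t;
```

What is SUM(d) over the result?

15

Base: id=3 (lib) at d 0.
Iteration 1: rows with parent_id in {3} -> srv (id 4, d 1).
Iteration 2: rows with parent_id in {4} -> media (id 5, d 2), cache (id 6, d 2).
Iteration 3: rows with parent_id in {5,6} -> bob (id 7, d 3), alice (id 9, d 3).
Iteration 4: rows with parent_id in {7,9} -> usr (id 8, d 4).
Iteration 5: no rows with parent_id in {8}; recursion stops.
SUM(d) = 0 + 1 + 2 + 2 + 3 + 3 + 4 = 15.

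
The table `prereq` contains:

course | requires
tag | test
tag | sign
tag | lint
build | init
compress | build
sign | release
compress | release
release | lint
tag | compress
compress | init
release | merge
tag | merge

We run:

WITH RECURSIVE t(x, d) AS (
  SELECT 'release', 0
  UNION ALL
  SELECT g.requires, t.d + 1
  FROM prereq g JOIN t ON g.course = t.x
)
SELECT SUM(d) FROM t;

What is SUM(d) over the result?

Base: (release, d=0).
Iteration 1: edges from {release} -> (lint, d=1), (merge, d=1).
Iteration 2: no outgoing edges from {lint,merge}; recursion stops.
SUM(d) = 0 + 1 + 1 = 2.

2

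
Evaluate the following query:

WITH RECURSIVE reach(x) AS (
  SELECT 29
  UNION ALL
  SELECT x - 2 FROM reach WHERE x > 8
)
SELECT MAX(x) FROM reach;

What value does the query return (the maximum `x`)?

29

Base: x=29.
Iteration 1: 29 > 8 holds -> x = 29 - 2 = 27.
Iteration 2: 27 > 8 holds -> x = 27 - 2 = 25.
Iteration 3: 25 > 8 holds -> x = 25 - 2 = 23.
Iteration 4: 23 > 8 holds -> x = 23 - 2 = 21.
Iteration 5: 21 > 8 holds -> x = 21 - 2 = 19.
Iteration 6: 19 > 8 holds -> x = 19 - 2 = 17.
Iteration 7: 17 > 8 holds -> x = 17 - 2 = 15.
Iteration 8: 15 > 8 holds -> x = 15 - 2 = 13.
Iteration 9: 13 > 8 holds -> x = 13 - 2 = 11.
Iteration 10: 11 > 8 holds -> x = 11 - 2 = 9.
Iteration 11: 9 > 8 holds -> x = 9 - 2 = 7.
Iteration 12: 7 > 8 fails; recursion stops.
x values: 29, 27, 25, 23, 21, 19, 17, 15, 13, 11, 9, 7; the maximum is 29.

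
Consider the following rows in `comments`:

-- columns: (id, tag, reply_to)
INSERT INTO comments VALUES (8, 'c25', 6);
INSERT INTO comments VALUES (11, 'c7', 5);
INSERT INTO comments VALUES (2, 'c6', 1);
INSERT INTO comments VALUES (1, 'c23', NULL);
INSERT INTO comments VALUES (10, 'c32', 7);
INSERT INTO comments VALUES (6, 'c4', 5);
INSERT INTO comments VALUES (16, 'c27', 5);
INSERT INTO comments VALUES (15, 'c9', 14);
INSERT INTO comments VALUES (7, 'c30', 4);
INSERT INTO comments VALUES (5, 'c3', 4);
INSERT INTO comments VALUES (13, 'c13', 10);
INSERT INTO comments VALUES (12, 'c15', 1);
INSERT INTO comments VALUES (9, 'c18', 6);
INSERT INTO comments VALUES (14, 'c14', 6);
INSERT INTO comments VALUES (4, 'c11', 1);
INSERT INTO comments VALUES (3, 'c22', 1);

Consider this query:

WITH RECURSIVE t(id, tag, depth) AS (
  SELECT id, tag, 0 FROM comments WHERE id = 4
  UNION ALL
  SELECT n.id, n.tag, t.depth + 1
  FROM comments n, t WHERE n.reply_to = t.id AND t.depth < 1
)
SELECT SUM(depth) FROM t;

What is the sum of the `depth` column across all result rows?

Base: id=4 (c11) at depth 0.
Iteration 1: rows with reply_to in {4} -> c3 (id 5, depth 1), c30 (id 7, depth 1).
Iteration 2: depth < 1 fails for all current rows; recursion stops.
SUM(depth) = 0 + 1 + 1 = 2.

2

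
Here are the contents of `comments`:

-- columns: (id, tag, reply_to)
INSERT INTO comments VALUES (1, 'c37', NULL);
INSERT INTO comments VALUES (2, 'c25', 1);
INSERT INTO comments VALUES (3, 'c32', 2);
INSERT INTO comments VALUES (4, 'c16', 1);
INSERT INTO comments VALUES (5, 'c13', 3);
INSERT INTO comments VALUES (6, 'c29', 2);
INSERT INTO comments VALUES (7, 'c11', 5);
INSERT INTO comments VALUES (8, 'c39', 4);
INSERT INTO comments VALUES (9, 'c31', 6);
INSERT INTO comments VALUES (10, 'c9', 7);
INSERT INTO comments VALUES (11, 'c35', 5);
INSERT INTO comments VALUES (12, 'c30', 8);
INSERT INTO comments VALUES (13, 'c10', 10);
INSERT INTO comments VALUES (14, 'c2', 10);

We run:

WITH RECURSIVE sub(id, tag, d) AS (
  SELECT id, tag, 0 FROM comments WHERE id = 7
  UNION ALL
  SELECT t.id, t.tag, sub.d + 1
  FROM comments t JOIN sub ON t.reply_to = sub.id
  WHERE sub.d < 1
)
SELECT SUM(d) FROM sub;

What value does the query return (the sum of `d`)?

1

Base: id=7 (c11) at d 0.
Iteration 1: rows with reply_to in {7} -> c9 (id 10, d 1).
Iteration 2: d < 1 fails for all current rows; recursion stops.
SUM(d) = 0 + 1 = 1.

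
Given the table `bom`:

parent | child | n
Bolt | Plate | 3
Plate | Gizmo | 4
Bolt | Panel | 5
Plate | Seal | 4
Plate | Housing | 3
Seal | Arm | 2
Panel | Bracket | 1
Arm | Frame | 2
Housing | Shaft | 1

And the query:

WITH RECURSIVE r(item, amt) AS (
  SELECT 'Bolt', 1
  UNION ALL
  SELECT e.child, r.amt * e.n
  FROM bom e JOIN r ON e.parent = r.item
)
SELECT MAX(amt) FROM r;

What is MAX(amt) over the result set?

Base: (Bolt, amt=1).
Iteration 1: components of {Bolt} -> Panel = 1*5 = 5, Plate = 1*3 = 3.
Iteration 2: components of {Panel,Plate} -> Bracket = 5*1 = 5, Gizmo = 3*4 = 12, Housing = 3*3 = 9, Seal = 3*4 = 12.
Iteration 3: components of {Bracket,Gizmo,Housing,Seal} -> Arm = 12*2 = 24, Shaft = 9*1 = 9.
Iteration 4: components of {Arm,Shaft} -> Frame = 24*2 = 48.
Iteration 5: no further components; recursion stops.
amt values: 1, 3, 5, 12, 12, 9, 5, 24, 9, 48; the maximum is 48.

48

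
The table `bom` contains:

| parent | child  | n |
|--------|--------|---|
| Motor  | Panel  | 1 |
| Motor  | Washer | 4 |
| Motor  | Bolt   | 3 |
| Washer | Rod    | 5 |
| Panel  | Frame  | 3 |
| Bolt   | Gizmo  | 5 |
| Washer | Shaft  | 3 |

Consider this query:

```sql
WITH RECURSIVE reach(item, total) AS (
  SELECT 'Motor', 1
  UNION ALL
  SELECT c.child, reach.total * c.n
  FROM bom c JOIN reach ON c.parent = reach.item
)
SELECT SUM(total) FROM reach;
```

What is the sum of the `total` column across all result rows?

59

Base: (Motor, total=1).
Iteration 1: components of {Motor} -> Bolt = 1*3 = 3, Panel = 1*1 = 1, Washer = 1*4 = 4.
Iteration 2: components of {Bolt,Panel,Washer} -> Frame = 1*3 = 3, Gizmo = 3*5 = 15, Rod = 4*5 = 20, Shaft = 4*3 = 12.
Iteration 3: no further components; recursion stops.
SUM(total) = 1 + 1 + 4 + 3 + 3 + 20 + 12 + 15 = 59.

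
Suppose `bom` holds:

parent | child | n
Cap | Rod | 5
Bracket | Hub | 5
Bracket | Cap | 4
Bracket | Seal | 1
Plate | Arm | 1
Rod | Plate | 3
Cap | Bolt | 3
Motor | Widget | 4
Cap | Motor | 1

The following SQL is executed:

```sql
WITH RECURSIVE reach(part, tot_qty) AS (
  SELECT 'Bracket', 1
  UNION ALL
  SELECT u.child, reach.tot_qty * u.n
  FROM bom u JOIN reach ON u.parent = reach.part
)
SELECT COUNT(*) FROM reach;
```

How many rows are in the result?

Base: (Bracket, tot_qty=1).
Iteration 1: components of {Bracket} -> Cap = 1*4 = 4, Hub = 1*5 = 5, Seal = 1*1 = 1.
Iteration 2: components of {Cap,Hub,Seal} -> Bolt = 4*3 = 12, Motor = 4*1 = 4, Rod = 4*5 = 20.
Iteration 3: components of {Bolt,Motor,Rod} -> Plate = 20*3 = 60, Widget = 4*4 = 16.
Iteration 4: components of {Plate,Widget} -> Arm = 60*1 = 60.
Iteration 5: no further components; recursion stops.
Total rows emitted: 10.

10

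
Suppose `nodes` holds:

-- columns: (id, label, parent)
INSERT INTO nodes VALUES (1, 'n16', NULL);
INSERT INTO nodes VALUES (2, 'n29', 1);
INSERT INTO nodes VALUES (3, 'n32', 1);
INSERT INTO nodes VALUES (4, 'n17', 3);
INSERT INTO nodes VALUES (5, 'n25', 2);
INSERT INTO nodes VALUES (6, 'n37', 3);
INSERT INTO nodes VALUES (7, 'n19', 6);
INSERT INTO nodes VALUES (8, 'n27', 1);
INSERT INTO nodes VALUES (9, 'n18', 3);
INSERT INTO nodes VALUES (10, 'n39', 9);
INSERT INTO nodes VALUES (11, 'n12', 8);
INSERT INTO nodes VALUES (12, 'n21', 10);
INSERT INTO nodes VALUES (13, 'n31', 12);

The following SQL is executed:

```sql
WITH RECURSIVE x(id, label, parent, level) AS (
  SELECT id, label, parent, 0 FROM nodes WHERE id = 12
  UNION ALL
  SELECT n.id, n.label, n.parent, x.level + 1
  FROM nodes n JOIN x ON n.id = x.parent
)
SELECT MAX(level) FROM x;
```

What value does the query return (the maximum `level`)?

Base: id=12 (n21), parent=10, level 0.
Iteration 1: join on id=10 -> n39 (id 10, parent=9, level 1).
Iteration 2: join on id=9 -> n18 (id 9, parent=3, level 2).
Iteration 3: join on id=3 -> n32 (id 3, parent=1, level 3).
Iteration 4: join on id=1 -> n16 (id 1, parent=NULL, level 4).
Iteration 5: parent is NULL; no match; recursion stops.
level values: 0, 1, 2, 3, 4; the maximum is 4.

4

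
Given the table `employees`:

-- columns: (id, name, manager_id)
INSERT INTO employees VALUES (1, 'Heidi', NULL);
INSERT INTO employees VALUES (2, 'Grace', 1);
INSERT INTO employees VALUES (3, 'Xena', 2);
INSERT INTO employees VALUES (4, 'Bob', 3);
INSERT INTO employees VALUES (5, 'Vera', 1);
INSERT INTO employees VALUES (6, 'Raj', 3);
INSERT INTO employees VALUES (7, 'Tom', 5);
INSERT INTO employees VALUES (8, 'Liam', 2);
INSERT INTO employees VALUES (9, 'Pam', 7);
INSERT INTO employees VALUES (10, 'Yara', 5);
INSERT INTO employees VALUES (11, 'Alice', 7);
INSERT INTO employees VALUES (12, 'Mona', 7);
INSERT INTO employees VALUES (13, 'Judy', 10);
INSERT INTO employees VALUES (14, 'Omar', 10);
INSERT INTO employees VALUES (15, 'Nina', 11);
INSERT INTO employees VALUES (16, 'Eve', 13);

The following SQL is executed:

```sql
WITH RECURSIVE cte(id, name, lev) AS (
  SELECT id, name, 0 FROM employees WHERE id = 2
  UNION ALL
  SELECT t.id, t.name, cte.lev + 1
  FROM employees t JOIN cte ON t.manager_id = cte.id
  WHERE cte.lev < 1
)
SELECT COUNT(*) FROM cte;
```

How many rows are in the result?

Base: id=2 (Grace) at lev 0.
Iteration 1: rows with manager_id in {2} -> Xena (id 3, lev 1), Liam (id 8, lev 1).
Iteration 2: lev < 1 fails for all current rows; recursion stops.
Total rows emitted: 3.

3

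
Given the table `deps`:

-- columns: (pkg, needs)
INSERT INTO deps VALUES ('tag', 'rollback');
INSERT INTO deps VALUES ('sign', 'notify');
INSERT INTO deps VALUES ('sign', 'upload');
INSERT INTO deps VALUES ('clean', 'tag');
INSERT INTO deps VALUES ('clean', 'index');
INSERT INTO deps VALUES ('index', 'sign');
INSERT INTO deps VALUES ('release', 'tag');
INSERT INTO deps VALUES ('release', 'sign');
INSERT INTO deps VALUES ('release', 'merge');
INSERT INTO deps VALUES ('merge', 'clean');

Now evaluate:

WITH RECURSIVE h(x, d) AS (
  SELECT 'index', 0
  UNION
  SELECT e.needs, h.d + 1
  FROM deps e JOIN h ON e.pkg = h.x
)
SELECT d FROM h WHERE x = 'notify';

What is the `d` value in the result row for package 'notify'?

Base: (index, d=0).
Iteration 1: edges from {index} -> (sign, d=1).
Iteration 2: edges from {sign} -> (notify, d=2), (upload, d=2).
Iteration 3: no outgoing edges from {notify,upload}; recursion stops.

2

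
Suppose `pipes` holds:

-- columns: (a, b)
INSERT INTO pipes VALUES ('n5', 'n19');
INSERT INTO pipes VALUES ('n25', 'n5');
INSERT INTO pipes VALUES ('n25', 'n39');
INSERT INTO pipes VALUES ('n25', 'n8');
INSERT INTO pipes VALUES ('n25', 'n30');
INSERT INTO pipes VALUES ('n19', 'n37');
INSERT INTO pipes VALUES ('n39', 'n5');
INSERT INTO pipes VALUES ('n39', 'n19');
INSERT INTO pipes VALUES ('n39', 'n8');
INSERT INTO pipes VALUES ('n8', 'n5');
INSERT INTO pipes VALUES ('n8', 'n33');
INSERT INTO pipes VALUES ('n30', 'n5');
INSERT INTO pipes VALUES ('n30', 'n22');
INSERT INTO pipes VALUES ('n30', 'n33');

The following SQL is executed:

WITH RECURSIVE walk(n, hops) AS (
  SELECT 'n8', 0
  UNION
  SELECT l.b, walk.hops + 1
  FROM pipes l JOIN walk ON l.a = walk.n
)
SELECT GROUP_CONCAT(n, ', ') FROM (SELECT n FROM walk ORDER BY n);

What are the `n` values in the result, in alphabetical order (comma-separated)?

n19, n33, n37, n5, n8

Base: (n8, hops=0).
Iteration 1: edges from {n8} -> (n33, hops=1), (n5, hops=1).
Iteration 2: edges from {n33,n5} -> (n19, hops=2).
Iteration 3: edges from {n19} -> (n37, hops=3).
Iteration 4: no outgoing edges from {n37}; recursion stops.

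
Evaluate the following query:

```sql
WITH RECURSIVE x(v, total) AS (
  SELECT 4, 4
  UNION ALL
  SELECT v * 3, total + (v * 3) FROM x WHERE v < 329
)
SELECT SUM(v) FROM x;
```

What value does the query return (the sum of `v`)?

Base: v=4, total=4.
Iteration 1: 4 < 329 holds -> v = 4 * 3 = 12, total = 4 + 12 = 16.
Iteration 2: 12 < 329 holds -> v = 12 * 3 = 36, total = 16 + 36 = 52.
Iteration 3: 36 < 329 holds -> v = 36 * 3 = 108, total = 52 + 108 = 160.
Iteration 4: 108 < 329 holds -> v = 108 * 3 = 324, total = 160 + 324 = 484.
Iteration 5: 324 < 329 holds -> v = 324 * 3 = 972, total = 484 + 972 = 1456.
Iteration 6: 972 < 329 fails; recursion stops.
SUM(v) = 4 + 12 + 36 + 108 + 324 + 972 = 1456.

1456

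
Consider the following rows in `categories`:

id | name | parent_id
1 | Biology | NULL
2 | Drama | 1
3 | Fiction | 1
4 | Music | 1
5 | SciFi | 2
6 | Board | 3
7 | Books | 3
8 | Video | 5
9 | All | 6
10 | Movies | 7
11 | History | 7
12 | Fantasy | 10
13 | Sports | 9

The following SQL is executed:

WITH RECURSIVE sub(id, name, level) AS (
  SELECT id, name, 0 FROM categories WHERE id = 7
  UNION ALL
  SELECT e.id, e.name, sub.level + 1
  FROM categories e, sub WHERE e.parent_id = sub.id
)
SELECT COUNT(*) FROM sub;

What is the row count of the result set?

Base: id=7 (Books) at level 0.
Iteration 1: rows with parent_id in {7} -> Movies (id 10, level 1), History (id 11, level 1).
Iteration 2: rows with parent_id in {10,11} -> Fantasy (id 12, level 2).
Iteration 3: no rows with parent_id in {12}; recursion stops.
Total rows emitted: 4.

4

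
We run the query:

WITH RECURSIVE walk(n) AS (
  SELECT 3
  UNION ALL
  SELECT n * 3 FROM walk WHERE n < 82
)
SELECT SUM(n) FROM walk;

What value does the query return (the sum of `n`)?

363

Base: n=3.
Iteration 1: 3 < 82 holds -> n = 3 * 3 = 9.
Iteration 2: 9 < 82 holds -> n = 9 * 3 = 27.
Iteration 3: 27 < 82 holds -> n = 27 * 3 = 81.
Iteration 4: 81 < 82 holds -> n = 81 * 3 = 243.
Iteration 5: 243 < 82 fails; recursion stops.
SUM(n) = 3 + 9 + 27 + 81 + 243 = 363.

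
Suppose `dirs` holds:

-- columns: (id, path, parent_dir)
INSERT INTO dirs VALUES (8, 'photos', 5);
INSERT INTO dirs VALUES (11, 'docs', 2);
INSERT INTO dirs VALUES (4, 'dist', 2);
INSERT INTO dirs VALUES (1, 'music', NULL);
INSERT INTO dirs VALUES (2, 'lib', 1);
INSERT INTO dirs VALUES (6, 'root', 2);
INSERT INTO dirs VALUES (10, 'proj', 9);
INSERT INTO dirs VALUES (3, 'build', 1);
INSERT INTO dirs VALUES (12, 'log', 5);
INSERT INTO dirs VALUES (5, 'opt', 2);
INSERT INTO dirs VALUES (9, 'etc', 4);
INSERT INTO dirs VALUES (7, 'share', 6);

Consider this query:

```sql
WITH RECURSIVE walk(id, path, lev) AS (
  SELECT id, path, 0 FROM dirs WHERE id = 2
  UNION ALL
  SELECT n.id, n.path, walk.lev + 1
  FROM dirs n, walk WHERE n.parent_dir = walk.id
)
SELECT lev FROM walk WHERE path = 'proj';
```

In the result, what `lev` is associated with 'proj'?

3

Base: id=2 (lib) at lev 0.
Iteration 1: rows with parent_dir in {2} -> dist (id 4, lev 1), opt (id 5, lev 1), root (id 6, lev 1), docs (id 11, lev 1).
Iteration 2: rows with parent_dir in {4,5,6,11} -> share (id 7, lev 2), photos (id 8, lev 2), etc (id 9, lev 2), log (id 12, lev 2).
Iteration 3: rows with parent_dir in {7,8,9,12} -> proj (id 10, lev 3).
Iteration 4: no rows with parent_dir in {10}; recursion stops.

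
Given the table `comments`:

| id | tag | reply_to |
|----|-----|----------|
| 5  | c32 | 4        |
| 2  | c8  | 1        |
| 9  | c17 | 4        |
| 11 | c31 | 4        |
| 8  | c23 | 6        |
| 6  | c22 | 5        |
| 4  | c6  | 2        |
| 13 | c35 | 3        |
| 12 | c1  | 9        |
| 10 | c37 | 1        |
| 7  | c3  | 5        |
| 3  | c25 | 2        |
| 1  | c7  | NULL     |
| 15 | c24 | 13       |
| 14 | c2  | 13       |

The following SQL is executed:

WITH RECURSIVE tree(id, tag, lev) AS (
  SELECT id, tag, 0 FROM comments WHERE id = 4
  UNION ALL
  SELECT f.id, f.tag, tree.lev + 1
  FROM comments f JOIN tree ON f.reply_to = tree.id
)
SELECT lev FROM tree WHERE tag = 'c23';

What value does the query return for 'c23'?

3

Base: id=4 (c6) at lev 0.
Iteration 1: rows with reply_to in {4} -> c32 (id 5, lev 1), c17 (id 9, lev 1), c31 (id 11, lev 1).
Iteration 2: rows with reply_to in {5,9,11} -> c22 (id 6, lev 2), c3 (id 7, lev 2), c1 (id 12, lev 2).
Iteration 3: rows with reply_to in {6,7,12} -> c23 (id 8, lev 3).
Iteration 4: no rows with reply_to in {8}; recursion stops.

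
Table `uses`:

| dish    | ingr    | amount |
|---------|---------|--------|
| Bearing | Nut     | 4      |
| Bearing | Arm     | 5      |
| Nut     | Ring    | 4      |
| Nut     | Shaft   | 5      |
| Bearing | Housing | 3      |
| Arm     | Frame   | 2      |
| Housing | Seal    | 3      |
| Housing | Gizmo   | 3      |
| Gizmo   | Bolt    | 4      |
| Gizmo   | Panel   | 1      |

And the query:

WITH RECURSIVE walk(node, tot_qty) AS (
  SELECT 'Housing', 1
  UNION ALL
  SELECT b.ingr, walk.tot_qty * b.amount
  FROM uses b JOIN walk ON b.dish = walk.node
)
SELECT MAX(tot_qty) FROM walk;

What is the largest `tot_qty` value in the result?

Base: (Housing, tot_qty=1).
Iteration 1: components of {Housing} -> Gizmo = 1*3 = 3, Seal = 1*3 = 3.
Iteration 2: components of {Gizmo,Seal} -> Bolt = 3*4 = 12, Panel = 3*1 = 3.
Iteration 3: no further components; recursion stops.
tot_qty values: 1, 3, 3, 12, 3; the maximum is 12.

12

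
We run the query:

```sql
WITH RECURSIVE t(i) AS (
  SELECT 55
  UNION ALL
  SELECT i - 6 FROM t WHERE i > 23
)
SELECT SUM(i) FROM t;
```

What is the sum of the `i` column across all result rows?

Base: i=55.
Iteration 1: 55 > 23 holds -> i = 55 - 6 = 49.
Iteration 2: 49 > 23 holds -> i = 49 - 6 = 43.
Iteration 3: 43 > 23 holds -> i = 43 - 6 = 37.
Iteration 4: 37 > 23 holds -> i = 37 - 6 = 31.
Iteration 5: 31 > 23 holds -> i = 31 - 6 = 25.
Iteration 6: 25 > 23 holds -> i = 25 - 6 = 19.
Iteration 7: 19 > 23 fails; recursion stops.
SUM(i) = 55 + 49 + 43 + 37 + 31 + 25 + 19 = 259.

259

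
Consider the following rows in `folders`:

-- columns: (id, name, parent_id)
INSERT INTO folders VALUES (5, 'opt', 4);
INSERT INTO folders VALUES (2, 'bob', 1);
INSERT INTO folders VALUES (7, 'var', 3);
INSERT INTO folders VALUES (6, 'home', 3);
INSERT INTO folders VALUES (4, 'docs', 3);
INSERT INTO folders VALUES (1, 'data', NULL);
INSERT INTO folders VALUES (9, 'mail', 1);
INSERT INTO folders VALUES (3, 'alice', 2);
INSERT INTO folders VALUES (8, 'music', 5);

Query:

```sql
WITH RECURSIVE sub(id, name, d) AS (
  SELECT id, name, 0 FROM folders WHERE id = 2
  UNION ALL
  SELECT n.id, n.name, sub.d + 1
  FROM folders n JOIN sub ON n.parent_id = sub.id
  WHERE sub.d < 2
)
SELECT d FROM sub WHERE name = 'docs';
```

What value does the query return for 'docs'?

2

Base: id=2 (bob) at d 0.
Iteration 1: rows with parent_id in {2} -> alice (id 3, d 1).
Iteration 2: rows with parent_id in {3} -> docs (id 4, d 2), home (id 6, d 2), var (id 7, d 2).
Iteration 3: d < 2 fails for all current rows; recursion stops.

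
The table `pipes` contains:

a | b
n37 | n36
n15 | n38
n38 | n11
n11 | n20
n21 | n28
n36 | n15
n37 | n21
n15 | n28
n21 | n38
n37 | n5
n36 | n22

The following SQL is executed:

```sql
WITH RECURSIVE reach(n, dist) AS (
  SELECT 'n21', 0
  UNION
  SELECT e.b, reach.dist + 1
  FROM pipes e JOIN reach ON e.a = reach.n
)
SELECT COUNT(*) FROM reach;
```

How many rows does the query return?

5

Base: (n21, dist=0).
Iteration 1: edges from {n21} -> (n28, dist=1), (n38, dist=1).
Iteration 2: edges from {n28,n38} -> (n11, dist=2).
Iteration 3: edges from {n11} -> (n20, dist=3).
Iteration 4: no outgoing edges from {n20}; recursion stops.
Total rows emitted: 5.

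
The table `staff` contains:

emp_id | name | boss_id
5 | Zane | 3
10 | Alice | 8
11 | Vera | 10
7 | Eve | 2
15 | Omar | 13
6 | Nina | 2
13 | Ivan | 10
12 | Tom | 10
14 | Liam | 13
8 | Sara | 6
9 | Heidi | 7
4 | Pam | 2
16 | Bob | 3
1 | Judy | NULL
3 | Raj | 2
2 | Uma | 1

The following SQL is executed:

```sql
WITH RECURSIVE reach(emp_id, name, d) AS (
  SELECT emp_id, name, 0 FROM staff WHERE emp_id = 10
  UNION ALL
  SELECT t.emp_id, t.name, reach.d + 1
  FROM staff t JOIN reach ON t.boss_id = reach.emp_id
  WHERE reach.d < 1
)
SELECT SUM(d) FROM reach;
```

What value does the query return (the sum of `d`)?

3

Base: emp_id=10 (Alice) at d 0.
Iteration 1: rows with boss_id in {10} -> Vera (id 11, d 1), Tom (id 12, d 1), Ivan (id 13, d 1).
Iteration 2: d < 1 fails for all current rows; recursion stops.
SUM(d) = 0 + 1 + 1 + 1 = 3.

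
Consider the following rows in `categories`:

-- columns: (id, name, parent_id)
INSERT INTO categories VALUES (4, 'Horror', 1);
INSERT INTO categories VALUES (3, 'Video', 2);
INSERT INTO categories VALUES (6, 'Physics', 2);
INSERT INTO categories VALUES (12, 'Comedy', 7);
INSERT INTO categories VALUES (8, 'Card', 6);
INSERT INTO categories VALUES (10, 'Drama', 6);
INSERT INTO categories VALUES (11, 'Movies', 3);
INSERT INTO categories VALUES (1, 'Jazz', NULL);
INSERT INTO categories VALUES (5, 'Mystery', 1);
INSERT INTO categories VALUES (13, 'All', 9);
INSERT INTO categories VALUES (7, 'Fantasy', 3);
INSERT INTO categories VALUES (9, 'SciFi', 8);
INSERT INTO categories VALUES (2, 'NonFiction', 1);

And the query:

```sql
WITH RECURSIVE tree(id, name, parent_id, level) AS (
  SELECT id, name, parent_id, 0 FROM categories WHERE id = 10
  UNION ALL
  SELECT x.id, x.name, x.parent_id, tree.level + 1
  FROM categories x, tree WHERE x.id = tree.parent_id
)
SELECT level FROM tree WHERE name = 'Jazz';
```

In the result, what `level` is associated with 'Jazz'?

3

Base: id=10 (Drama), parent_id=6, level 0.
Iteration 1: join on id=6 -> Physics (id 6, parent_id=2, level 1).
Iteration 2: join on id=2 -> NonFiction (id 2, parent_id=1, level 2).
Iteration 3: join on id=1 -> Jazz (id 1, parent_id=NULL, level 3).
Iteration 4: parent_id is NULL; no match; recursion stops.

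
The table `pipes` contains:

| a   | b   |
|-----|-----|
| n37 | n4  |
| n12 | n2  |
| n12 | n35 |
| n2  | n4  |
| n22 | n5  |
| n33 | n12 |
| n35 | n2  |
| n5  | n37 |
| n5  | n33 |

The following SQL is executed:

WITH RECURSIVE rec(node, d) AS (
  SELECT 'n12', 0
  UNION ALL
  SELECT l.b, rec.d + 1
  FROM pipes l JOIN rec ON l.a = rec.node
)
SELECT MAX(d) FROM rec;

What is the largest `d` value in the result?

3

Base: (n12, d=0).
Iteration 1: edges from {n12} -> (n2, d=1), (n35, d=1).
Iteration 2: edges from {n2,n35} -> (n2, d=2), (n4, d=2).
Iteration 3: edges from {n2,n4} -> (n4, d=3).
Iteration 4: no outgoing edges from {n4}; recursion stops.
d values: 0, 1, 1, 2, 2, 3; the maximum is 3.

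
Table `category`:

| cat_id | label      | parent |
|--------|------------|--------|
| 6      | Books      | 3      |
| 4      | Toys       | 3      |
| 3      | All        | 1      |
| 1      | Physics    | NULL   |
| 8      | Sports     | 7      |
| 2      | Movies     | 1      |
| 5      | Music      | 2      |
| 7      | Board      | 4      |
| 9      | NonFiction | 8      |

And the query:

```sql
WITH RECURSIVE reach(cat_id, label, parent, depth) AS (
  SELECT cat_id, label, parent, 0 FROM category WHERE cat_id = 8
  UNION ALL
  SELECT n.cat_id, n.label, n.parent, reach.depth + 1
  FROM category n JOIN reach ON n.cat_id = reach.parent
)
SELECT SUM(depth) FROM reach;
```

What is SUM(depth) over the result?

10

Base: cat_id=8 (Sports), parent=7, depth 0.
Iteration 1: join on cat_id=7 -> Board (id 7, parent=4, depth 1).
Iteration 2: join on cat_id=4 -> Toys (id 4, parent=3, depth 2).
Iteration 3: join on cat_id=3 -> All (id 3, parent=1, depth 3).
Iteration 4: join on cat_id=1 -> Physics (id 1, parent=NULL, depth 4).
Iteration 5: parent is NULL; no match; recursion stops.
SUM(depth) = 0 + 1 + 2 + 3 + 4 = 10.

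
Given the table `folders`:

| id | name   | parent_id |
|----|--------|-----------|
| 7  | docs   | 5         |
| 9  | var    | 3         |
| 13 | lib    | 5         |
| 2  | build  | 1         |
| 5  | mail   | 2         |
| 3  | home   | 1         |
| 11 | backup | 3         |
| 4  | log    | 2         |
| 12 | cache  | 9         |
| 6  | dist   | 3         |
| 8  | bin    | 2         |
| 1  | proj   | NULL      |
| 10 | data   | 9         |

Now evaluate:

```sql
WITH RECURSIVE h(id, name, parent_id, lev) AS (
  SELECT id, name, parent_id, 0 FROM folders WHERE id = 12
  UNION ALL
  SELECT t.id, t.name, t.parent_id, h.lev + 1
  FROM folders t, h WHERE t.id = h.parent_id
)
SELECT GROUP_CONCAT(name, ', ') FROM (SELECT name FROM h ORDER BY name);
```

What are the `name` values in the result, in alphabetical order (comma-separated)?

cache, home, proj, var

Base: id=12 (cache), parent_id=9, lev 0.
Iteration 1: join on id=9 -> var (id 9, parent_id=3, lev 1).
Iteration 2: join on id=3 -> home (id 3, parent_id=1, lev 2).
Iteration 3: join on id=1 -> proj (id 1, parent_id=NULL, lev 3).
Iteration 4: parent_id is NULL; no match; recursion stops.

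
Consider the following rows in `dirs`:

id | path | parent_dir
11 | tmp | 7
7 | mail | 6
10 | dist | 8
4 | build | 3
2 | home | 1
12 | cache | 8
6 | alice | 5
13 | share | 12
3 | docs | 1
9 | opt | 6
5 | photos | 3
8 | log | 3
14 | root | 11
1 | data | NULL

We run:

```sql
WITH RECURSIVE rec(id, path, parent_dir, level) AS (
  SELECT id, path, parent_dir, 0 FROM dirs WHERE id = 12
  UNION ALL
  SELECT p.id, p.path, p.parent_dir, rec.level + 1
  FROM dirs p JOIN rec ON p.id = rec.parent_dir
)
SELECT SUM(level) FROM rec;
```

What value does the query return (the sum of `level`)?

6

Base: id=12 (cache), parent_dir=8, level 0.
Iteration 1: join on id=8 -> log (id 8, parent_dir=3, level 1).
Iteration 2: join on id=3 -> docs (id 3, parent_dir=1, level 2).
Iteration 3: join on id=1 -> data (id 1, parent_dir=NULL, level 3).
Iteration 4: parent_dir is NULL; no match; recursion stops.
SUM(level) = 0 + 1 + 2 + 3 = 6.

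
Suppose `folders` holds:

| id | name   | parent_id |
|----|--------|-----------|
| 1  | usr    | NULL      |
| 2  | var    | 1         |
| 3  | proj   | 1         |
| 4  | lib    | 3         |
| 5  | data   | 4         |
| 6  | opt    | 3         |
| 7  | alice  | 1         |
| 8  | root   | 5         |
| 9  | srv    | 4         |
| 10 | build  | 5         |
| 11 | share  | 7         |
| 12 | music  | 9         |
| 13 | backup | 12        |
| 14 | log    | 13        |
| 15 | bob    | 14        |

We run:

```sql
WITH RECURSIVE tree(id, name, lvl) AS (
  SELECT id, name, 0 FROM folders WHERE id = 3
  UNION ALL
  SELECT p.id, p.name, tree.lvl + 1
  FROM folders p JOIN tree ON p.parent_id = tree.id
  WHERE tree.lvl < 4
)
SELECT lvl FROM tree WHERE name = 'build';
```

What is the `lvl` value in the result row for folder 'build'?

Base: id=3 (proj) at lvl 0.
Iteration 1: rows with parent_id in {3} -> lib (id 4, lvl 1), opt (id 6, lvl 1).
Iteration 2: rows with parent_id in {4,6} -> data (id 5, lvl 2), srv (id 9, lvl 2).
Iteration 3: rows with parent_id in {5,9} -> root (id 8, lvl 3), build (id 10, lvl 3), music (id 12, lvl 3).
Iteration 4: rows with parent_id in {8,10,12} -> backup (id 13, lvl 4).
Iteration 5: lvl < 4 fails for all current rows; recursion stops.

3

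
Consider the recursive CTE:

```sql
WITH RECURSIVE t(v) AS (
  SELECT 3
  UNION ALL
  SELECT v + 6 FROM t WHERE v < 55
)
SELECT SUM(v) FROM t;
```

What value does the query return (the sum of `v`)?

Base: v=3.
Iteration 1: 3 < 55 holds -> v = 3 + 6 = 9.
Iteration 2: 9 < 55 holds -> v = 9 + 6 = 15.
Iteration 3: 15 < 55 holds -> v = 15 + 6 = 21.
Iteration 4: 21 < 55 holds -> v = 21 + 6 = 27.
Iteration 5: 27 < 55 holds -> v = 27 + 6 = 33.
Iteration 6: 33 < 55 holds -> v = 33 + 6 = 39.
Iteration 7: 39 < 55 holds -> v = 39 + 6 = 45.
Iteration 8: 45 < 55 holds -> v = 45 + 6 = 51.
Iteration 9: 51 < 55 holds -> v = 51 + 6 = 57.
Iteration 10: 57 < 55 fails; recursion stops.
SUM(v) = 3 + 9 + 15 + 21 + 27 + 33 + 39 + 45 + 51 + 57 = 300.

300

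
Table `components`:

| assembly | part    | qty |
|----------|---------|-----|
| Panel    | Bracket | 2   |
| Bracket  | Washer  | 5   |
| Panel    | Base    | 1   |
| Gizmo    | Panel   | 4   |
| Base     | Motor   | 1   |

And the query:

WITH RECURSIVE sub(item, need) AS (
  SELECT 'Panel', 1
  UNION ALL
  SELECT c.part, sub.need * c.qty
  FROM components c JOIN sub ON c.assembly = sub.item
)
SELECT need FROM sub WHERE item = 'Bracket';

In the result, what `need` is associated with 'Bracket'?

2

Base: (Panel, need=1).
Iteration 1: components of {Panel} -> Base = 1*1 = 1, Bracket = 1*2 = 2.
Iteration 2: components of {Base,Bracket} -> Motor = 1*1 = 1, Washer = 2*5 = 10.
Iteration 3: no further components; recursion stops.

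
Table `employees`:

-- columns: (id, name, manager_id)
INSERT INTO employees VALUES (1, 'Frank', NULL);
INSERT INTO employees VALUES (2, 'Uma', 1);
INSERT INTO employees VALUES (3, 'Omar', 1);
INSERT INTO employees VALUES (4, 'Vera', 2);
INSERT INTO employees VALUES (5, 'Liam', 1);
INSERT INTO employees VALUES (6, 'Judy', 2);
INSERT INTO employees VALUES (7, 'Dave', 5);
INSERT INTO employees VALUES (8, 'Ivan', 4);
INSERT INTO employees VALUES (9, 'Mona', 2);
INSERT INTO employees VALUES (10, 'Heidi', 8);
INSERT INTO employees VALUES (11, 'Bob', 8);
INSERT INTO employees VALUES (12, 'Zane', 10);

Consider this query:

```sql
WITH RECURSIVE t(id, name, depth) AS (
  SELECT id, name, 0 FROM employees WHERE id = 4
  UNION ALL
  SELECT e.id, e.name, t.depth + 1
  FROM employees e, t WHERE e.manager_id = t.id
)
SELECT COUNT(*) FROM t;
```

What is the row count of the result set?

5

Base: id=4 (Vera) at depth 0.
Iteration 1: rows with manager_id in {4} -> Ivan (id 8, depth 1).
Iteration 2: rows with manager_id in {8} -> Heidi (id 10, depth 2), Bob (id 11, depth 2).
Iteration 3: rows with manager_id in {10,11} -> Zane (id 12, depth 3).
Iteration 4: no rows with manager_id in {12}; recursion stops.
Total rows emitted: 5.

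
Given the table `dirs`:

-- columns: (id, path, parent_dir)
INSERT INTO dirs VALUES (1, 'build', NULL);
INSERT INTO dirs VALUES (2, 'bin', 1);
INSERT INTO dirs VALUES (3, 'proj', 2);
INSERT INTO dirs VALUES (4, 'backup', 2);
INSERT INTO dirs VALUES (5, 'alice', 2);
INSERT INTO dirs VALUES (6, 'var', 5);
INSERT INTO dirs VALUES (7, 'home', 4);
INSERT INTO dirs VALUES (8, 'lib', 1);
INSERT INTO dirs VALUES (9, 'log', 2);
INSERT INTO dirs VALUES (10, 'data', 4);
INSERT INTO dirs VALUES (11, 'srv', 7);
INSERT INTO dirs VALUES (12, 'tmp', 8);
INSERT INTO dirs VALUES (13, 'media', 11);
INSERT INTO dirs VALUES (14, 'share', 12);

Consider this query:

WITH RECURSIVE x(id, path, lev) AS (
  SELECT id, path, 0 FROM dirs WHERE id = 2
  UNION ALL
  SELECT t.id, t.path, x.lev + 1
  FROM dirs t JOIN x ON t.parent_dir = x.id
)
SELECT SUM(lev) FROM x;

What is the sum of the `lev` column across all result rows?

Base: id=2 (bin) at lev 0.
Iteration 1: rows with parent_dir in {2} -> proj (id 3, lev 1), backup (id 4, lev 1), alice (id 5, lev 1), log (id 9, lev 1).
Iteration 2: rows with parent_dir in {3,4,5,9} -> var (id 6, lev 2), home (id 7, lev 2), data (id 10, lev 2).
Iteration 3: rows with parent_dir in {6,7,10} -> srv (id 11, lev 3).
Iteration 4: rows with parent_dir in {11} -> media (id 13, lev 4).
Iteration 5: no rows with parent_dir in {13}; recursion stops.
SUM(lev) = 0 + 1 + 1 + 1 + 1 + 2 + 2 + 2 + 3 + 4 = 17.

17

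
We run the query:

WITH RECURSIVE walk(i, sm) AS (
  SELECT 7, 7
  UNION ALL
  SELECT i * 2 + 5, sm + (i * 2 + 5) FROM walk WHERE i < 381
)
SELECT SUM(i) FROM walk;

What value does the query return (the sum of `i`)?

1489

Base: i=7, sm=7.
Iteration 1: 7 < 381 holds -> i = 7 * 2 + 5 = 19, sm = 7 + 19 = 26.
Iteration 2: 19 < 381 holds -> i = 19 * 2 + 5 = 43, sm = 26 + 43 = 69.
Iteration 3: 43 < 381 holds -> i = 43 * 2 + 5 = 91, sm = 69 + 91 = 160.
Iteration 4: 91 < 381 holds -> i = 91 * 2 + 5 = 187, sm = 160 + 187 = 347.
Iteration 5: 187 < 381 holds -> i = 187 * 2 + 5 = 379, sm = 347 + 379 = 726.
Iteration 6: 379 < 381 holds -> i = 379 * 2 + 5 = 763, sm = 726 + 763 = 1489.
Iteration 7: 763 < 381 fails; recursion stops.
SUM(i) = 7 + 19 + 43 + 91 + 187 + 379 + 763 = 1489.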